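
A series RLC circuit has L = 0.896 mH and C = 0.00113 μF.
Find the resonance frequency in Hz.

Step 1 — Resonance condition Im(Z)=0 gives ω₀ = 1/√(LC).
Step 2 — ω₀ = 1/√(0.000896·1.13e-09) = 9.938e+05 rad/s.
Step 3 — f₀ = ω₀/(2π) = 1.582e+05 Hz.

f₀ = 1.582e+05 Hz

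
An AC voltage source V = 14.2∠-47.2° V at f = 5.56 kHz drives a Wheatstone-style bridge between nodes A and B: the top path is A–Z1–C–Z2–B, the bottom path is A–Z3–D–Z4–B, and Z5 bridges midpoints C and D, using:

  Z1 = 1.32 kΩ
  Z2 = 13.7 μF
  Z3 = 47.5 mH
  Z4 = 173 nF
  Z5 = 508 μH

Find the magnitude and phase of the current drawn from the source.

Step 1 — Angular frequency: ω = 2π·f = 2π·5560 = 3.493e+04 rad/s.
Step 2 — Component impedances:
  Z1: Z = R = 1320 Ω
  Z2: Z = 1/(jωC) = -j/(ω·C) = 0 - j2.089 Ω
  Z3: Z = jωL = j·3.493e+04·0.0475 = 0 + j1659 Ω
  Z4: Z = 1/(jωC) = -j/(ω·C) = 0 - j165.5 Ω
  Z5: Z = jωL = j·3.493e+04·0.000508 = 0 + j17.75 Ω
Step 3 — Bridge requires nodal analysis (the Z5 bridge couples midpoints C and D, so the two paths cannot be reduced to a simple series/parallel combination). Setting node B to ground and injecting 1 A at node A, the 3-node admittance system at A, C, D solves to V_A = Z_AB = 815.6 + j639.1 Ω = 1036∠38.1° Ω.
Step 4 — Source phasor: V = 14.2∠-47.2° V = 9.648 - j10.42 V.
Step 5 — Ohm's law: I = V / Z_total = (9.648 - j10.42) / (815.6 + j639.1) = 0.001128 - j0.01366 A.
Step 6 — Convert to polar: |I| = 0.0137 A, ∠I = -85.3°.

I = 0.0137∠-85.3° A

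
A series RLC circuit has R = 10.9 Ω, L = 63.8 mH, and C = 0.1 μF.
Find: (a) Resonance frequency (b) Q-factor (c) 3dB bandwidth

Step 1 — Resonance: ω₀ = 1/√(LC) = 1/√(0.0638·1e-07) = 1.252e+04 rad/s.
Step 2 — f₀ = ω₀/(2π) = 1993 Hz.
Step 3 — Series Q: Q = ω₀L/R = 1.252e+04·0.0638/10.9 = 73.28.
Step 4 — Bandwidth: Δω = ω₀/Q = 170.8 rad/s; BW = Δω/(2π) = 27.19 Hz.

(a) f₀ = 1993 Hz  (b) Q = 73.28  (c) BW = 27.19 Hz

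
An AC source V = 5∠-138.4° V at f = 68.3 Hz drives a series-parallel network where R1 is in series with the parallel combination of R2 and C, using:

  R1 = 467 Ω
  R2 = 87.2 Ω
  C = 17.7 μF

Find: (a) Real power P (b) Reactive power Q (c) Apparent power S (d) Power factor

Step 1 — Angular frequency: ω = 2π·f = 2π·68.3 = 429.1 rad/s.
Step 2 — Component impedances:
  R1: Z = R = 467 Ω
  R2: Z = R = 87.2 Ω
  C: Z = 1/(jωC) = -j/(ω·C) = 0 - j131.7 Ω
Step 3 — Parallel branch: R2 || C = 1/(1/R2 + 1/C) = 60.61 - j40.15 Ω.
Step 4 — Series with R1: Z_total = R1 + (R2 || C) = 527.6 - j40.15 Ω = 529.1∠-4.4° Ω.
Step 5 — Source phasor: V = 5∠-138.4° V = -3.739 - j3.32 V.
Step 6 — Current: I = V / Z = -0.00657 - j0.006792 A = 0.009449∠-134.0° A.
Step 7 — Complex power: S = V·I* = 0.04711 - j0.003585 VA.
Step 8 — Real power: P = Re(S) = 0.04711 W.
Step 9 — Reactive power: Q = Im(S) = -0.003585 VAR.
Step 10 — Apparent power: |S| = 0.04725 VA.
Step 11 — Power factor: PF = P/|S| = 0.9971 (leading).

(a) P = 0.04711 W  (b) Q = -0.003585 VAR  (c) S = 0.04725 VA  (d) PF = 0.9971 (leading)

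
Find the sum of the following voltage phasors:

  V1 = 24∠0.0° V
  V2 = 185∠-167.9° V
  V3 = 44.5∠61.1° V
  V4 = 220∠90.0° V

Step 1 — Convert each phasor to rectangular form:
  V1 = 24·(cos(0.0°) + j·sin(0.0°)) = 24 V
  V2 = 185·(cos(-167.9°) + j·sin(-167.9°)) = -180.9 - j38.78 V
  V3 = 44.5·(cos(61.1°) + j·sin(61.1°)) = 21.51 + j38.96 V
  V4 = 220·(cos(90.0°) + j·sin(90.0°)) = 0 + j220 V
Step 2 — Sum components: V_total = -135.4 + j220.2 V.
Step 3 — Convert to polar: |V_total| = 258.5 V, ∠V_total = 121.6°.

V_total = 258.5∠121.6° V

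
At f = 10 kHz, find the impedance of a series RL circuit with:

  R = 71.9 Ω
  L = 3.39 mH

Step 1 — Angular frequency: ω = 2π·f = 2π·1e+04 = 6.283e+04 rad/s.
Step 2 — Component impedances:
  R: Z = R = 71.9 Ω
  L: Z = jωL = j·6.283e+04·0.00339 = 0 + j213 Ω
Step 3 — Series combination: Z_total = R + L = 71.9 + j213 Ω = 224.8∠71.3° Ω.

Z = 71.9 + j213 Ω = 224.8∠71.3° Ω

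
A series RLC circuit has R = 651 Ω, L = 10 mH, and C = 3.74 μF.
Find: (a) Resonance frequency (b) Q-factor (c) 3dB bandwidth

Step 1 — Resonance: ω₀ = 1/√(LC) = 1/√(0.01·3.74e-06) = 5171 rad/s.
Step 2 — f₀ = ω₀/(2π) = 823 Hz.
Step 3 — Series Q: Q = ω₀L/R = 5171·0.01/651 = 0.07943.
Step 4 — Bandwidth: Δω = ω₀/Q = 6.51e+04 rad/s; BW = Δω/(2π) = 1.036e+04 Hz.

(a) f₀ = 823 Hz  (b) Q = 0.07943  (c) BW = 1.036e+04 Hz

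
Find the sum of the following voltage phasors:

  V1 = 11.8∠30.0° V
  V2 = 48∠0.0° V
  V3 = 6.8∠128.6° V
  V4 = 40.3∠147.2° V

Step 1 — Convert each phasor to rectangular form:
  V1 = 11.8·(cos(30.0°) + j·sin(30.0°)) = 10.22 + j5.9 V
  V2 = 48·(cos(0.0°) + j·sin(0.0°)) = 48 V
  V3 = 6.8·(cos(128.6°) + j·sin(128.6°)) = -4.242 + j5.314 V
  V4 = 40.3·(cos(147.2°) + j·sin(147.2°)) = -33.87 + j21.83 V
Step 2 — Sum components: V_total = 20.1 + j33.05 V.
Step 3 — Convert to polar: |V_total| = 38.68 V, ∠V_total = 58.7°.

V_total = 38.68∠58.7° V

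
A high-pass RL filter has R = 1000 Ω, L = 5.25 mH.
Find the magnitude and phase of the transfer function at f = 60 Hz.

Step 1 — Angular frequency: ω = 2π·60 = 377 rad/s.
Step 2 — Transfer function: H(jω) = jωL/(R + jωL).
Step 3 — Numerator jωL = j·1.979; denominator R + jωL = 1000 + j1.979.
Step 4 — H = 3.917e-06 + j0.001979.
Step 5 — Magnitude: |H| = 0.001979 (-54.1 dB); phase: φ = 89.9°.

|H| = 0.001979 (-54.1 dB), φ = 89.9°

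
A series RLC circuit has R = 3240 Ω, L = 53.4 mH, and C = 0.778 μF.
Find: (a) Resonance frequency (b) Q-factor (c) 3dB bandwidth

Step 1 — Resonance condition Im(Z)=0 gives ω₀ = 1/√(LC).
Step 2 — ω₀ = 1/√(0.0534·7.78e-07) = 4906 rad/s.
Step 3 — f₀ = ω₀/(2π) = 780.8 Hz.
Step 4 — Series Q: Q = ω₀L/R = 4906·0.0534/3240 = 0.08086.
Step 5 — 3dB bandwidth: Δω = ω₀/Q = 6.067e+04 rad/s; BW = Δω/(2π) = 9657 Hz.

(a) f₀ = 780.8 Hz  (b) Q = 0.08086  (c) BW = 9657 Hz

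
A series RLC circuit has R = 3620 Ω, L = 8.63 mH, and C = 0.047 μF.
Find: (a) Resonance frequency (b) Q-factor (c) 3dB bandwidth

Step 1 — Resonance: ω₀ = 1/√(LC) = 1/√(0.00863·4.7e-08) = 4.965e+04 rad/s.
Step 2 — f₀ = ω₀/(2π) = 7903 Hz.
Step 3 — Series Q: Q = ω₀L/R = 4.965e+04·0.00863/3620 = 0.1184.
Step 4 — Bandwidth: Δω = ω₀/Q = 4.195e+05 rad/s; BW = Δω/(2π) = 6.676e+04 Hz.

(a) f₀ = 7903 Hz  (b) Q = 0.1184  (c) BW = 6.676e+04 Hz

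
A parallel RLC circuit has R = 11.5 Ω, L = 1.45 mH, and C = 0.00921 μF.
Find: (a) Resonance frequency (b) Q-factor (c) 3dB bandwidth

Step 1 — Resonance: ω₀ = 1/√(LC) = 1/√(0.00145·9.21e-09) = 2.736e+05 rad/s.
Step 2 — f₀ = ω₀/(2π) = 4.355e+04 Hz.
Step 3 — Parallel Q: Q = R/(ω₀L) = 11.5/(2.736e+05·0.00145) = 0.02898.
Step 4 — Bandwidth: Δω = ω₀/Q = 9.442e+06 rad/s; BW = Δω/(2π) = 1.503e+06 Hz.

(a) f₀ = 4.355e+04 Hz  (b) Q = 0.02898  (c) BW = 1.503e+06 Hz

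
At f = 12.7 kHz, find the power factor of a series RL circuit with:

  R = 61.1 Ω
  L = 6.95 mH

Step 1 — Angular frequency: ω = 2π·f = 2π·1.27e+04 = 7.98e+04 rad/s.
Step 2 — Component impedances:
  R: Z = R = 61.1 Ω
  L: Z = jωL = j·7.98e+04·0.00695 = 0 + j554.6 Ω
Step 3 — Series combination: Z_total = R + L = 61.1 + j554.6 Ω = 557.9∠83.7° Ω.
Step 4 — Power factor: PF = cos(φ) = Re(Z)/|Z| = 61.1/557.9 = 0.1095.
Step 5 — Type: Im(Z) = 554.6 ⇒ lagging (phase φ = 83.7°).

PF = 0.1095 (lagging, φ = 83.7°)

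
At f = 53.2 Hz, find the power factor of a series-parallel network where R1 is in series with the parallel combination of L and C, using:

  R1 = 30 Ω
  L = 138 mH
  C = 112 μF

Step 1 — Angular frequency: ω = 2π·f = 2π·53.2 = 334.3 rad/s.
Step 2 — Component impedances:
  R1: Z = R = 30 Ω
  L: Z = jωL = j·334.3·0.138 = 0 + j46.13 Ω
  C: Z = 1/(jωC) = -j/(ω·C) = 0 - j26.71 Ω
Step 3 — Parallel branch: L || C = 1/(1/L + 1/C) = 0 - j63.45 Ω.
Step 4 — Series with R1: Z_total = R1 + (L || C) = 30 - j63.45 Ω = 70.19∠-64.7° Ω.
Step 5 — Power factor: PF = cos(φ) = Re(Z)/|Z| = 30/70.19 = 0.4274.
Step 6 — Type: Im(Z) = -63.45 ⇒ leading (phase φ = -64.7°).

PF = 0.4274 (leading, φ = -64.7°)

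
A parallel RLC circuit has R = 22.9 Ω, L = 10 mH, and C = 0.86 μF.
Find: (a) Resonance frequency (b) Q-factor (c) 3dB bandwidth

Step 1 — Resonance: ω₀ = 1/√(LC) = 1/√(0.01·8.6e-07) = 1.078e+04 rad/s.
Step 2 — f₀ = ω₀/(2π) = 1716 Hz.
Step 3 — Parallel Q: Q = R/(ω₀L) = 22.9/(1.078e+04·0.01) = 0.2124.
Step 4 — Bandwidth: Δω = ω₀/Q = 5.078e+04 rad/s; BW = Δω/(2π) = 8081 Hz.

(a) f₀ = 1716 Hz  (b) Q = 0.2124  (c) BW = 8081 Hz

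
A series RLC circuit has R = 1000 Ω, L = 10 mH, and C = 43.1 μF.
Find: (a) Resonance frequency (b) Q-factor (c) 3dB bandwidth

Step 1 — Resonance: ω₀ = 1/√(LC) = 1/√(0.01·4.31e-05) = 1523 rad/s.
Step 2 — f₀ = ω₀/(2π) = 242.4 Hz.
Step 3 — Series Q: Q = ω₀L/R = 1523·0.01/1000 = 0.01523.
Step 4 — Bandwidth: Δω = ω₀/Q = 1e+05 rad/s; BW = Δω/(2π) = 1.592e+04 Hz.

(a) f₀ = 242.4 Hz  (b) Q = 0.01523  (c) BW = 1.592e+04 Hz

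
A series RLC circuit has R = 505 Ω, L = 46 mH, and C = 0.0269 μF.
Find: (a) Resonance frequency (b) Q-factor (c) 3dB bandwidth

Step 1 — Resonance condition Im(Z)=0 gives ω₀ = 1/√(LC).
Step 2 — ω₀ = 1/√(0.046·2.69e-08) = 2.843e+04 rad/s.
Step 3 — f₀ = ω₀/(2π) = 4524 Hz.
Step 4 — Series Q: Q = ω₀L/R = 2.843e+04·0.046/505 = 2.589.
Step 5 — 3dB bandwidth: Δω = ω₀/Q = 1.098e+04 rad/s; BW = Δω/(2π) = 1747 Hz.

(a) f₀ = 4524 Hz  (b) Q = 2.589  (c) BW = 1747 Hz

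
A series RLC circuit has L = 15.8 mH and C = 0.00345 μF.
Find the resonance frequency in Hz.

Step 1 — Resonance condition Im(Z)=0 gives ω₀ = 1/√(LC).
Step 2 — ω₀ = 1/√(0.0158·3.45e-09) = 1.354e+05 rad/s.
Step 3 — f₀ = ω₀/(2π) = 2.156e+04 Hz.

f₀ = 2.156e+04 Hz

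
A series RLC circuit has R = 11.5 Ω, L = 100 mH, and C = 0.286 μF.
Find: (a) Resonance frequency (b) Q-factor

Step 1 — Resonance condition Im(Z)=0 gives ω₀ = 1/√(LC).
Step 2 — ω₀ = 1/√(0.1·2.86e-07) = 5913 rad/s.
Step 3 — f₀ = ω₀/(2π) = 941.1 Hz.
Step 4 — Series Q: Q = ω₀L/R = 5913·0.1/11.5 = 51.42.

(a) f₀ = 941.1 Hz  (b) Q = 51.42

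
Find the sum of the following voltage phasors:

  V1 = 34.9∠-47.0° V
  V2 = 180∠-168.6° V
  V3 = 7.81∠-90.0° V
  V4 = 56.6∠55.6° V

Step 1 — Convert each phasor to rectangular form:
  V1 = 34.9·(cos(-47.0°) + j·sin(-47.0°)) = 23.8 - j25.52 V
  V2 = 180·(cos(-168.6°) + j·sin(-168.6°)) = -176.4 - j35.58 V
  V3 = 7.81·(cos(-90.0°) + j·sin(-90.0°)) = 0 - j7.81 V
  V4 = 56.6·(cos(55.6°) + j·sin(55.6°)) = 31.98 + j46.7 V
Step 2 — Sum components: V_total = -120.7 - j22.21 V.
Step 3 — Convert to polar: |V_total| = 122.7 V, ∠V_total = -169.6°.

V_total = 122.7∠-169.6° V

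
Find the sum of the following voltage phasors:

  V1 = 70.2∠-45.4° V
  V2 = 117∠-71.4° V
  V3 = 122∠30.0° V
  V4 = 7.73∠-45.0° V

Step 1 — Convert each phasor to rectangular form:
  V1 = 70.2·(cos(-45.4°) + j·sin(-45.4°)) = 49.29 - j49.98 V
  V2 = 117·(cos(-71.4°) + j·sin(-71.4°)) = 37.32 - j110.9 V
  V3 = 122·(cos(30.0°) + j·sin(30.0°)) = 105.7 + j61 V
  V4 = 7.73·(cos(-45.0°) + j·sin(-45.0°)) = 5.466 - j5.466 V
Step 2 — Sum components: V_total = 197.7 - j105.3 V.
Step 3 — Convert to polar: |V_total| = 224 V, ∠V_total = -28.0°.

V_total = 224∠-28.0° V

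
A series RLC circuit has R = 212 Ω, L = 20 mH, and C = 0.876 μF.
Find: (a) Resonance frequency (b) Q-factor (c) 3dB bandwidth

Step 1 — Resonance: ω₀ = 1/√(LC) = 1/√(0.02·8.76e-07) = 7555 rad/s.
Step 2 — f₀ = ω₀/(2π) = 1202 Hz.
Step 3 — Series Q: Q = ω₀L/R = 7555·0.02/212 = 0.7127.
Step 4 — Bandwidth: Δω = ω₀/Q = 1.06e+04 rad/s; BW = Δω/(2π) = 1687 Hz.

(a) f₀ = 1202 Hz  (b) Q = 0.7127  (c) BW = 1687 Hz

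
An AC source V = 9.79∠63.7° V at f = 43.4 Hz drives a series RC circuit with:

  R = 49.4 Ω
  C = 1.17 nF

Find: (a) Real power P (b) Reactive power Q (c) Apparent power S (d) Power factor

Step 1 — Angular frequency: ω = 2π·f = 2π·43.4 = 272.7 rad/s.
Step 2 — Component impedances:
  R: Z = R = 49.4 Ω
  C: Z = 1/(jωC) = -j/(ω·C) = 0 - j3.134e+06 Ω
Step 3 — Series combination: Z_total = R + C = 49.4 - j3.134e+06 Ω = 3.134e+06∠-90.0° Ω.
Step 4 — Source phasor: V = 9.79∠63.7° V = 4.338 + j8.777 V.
Step 5 — Current: I = V / Z = -2.8e-06 + j1.384e-06 A = 3.123e-06∠153.7° A.
Step 6 — Complex power: S = V·I* = 4.82e-10 - j3.058e-05 VA.
Step 7 — Real power: P = Re(S) = 4.82e-10 W.
Step 8 — Reactive power: Q = Im(S) = -3.058e-05 VAR.
Step 9 — Apparent power: |S| = 3.058e-05 VA.
Step 10 — Power factor: PF = P/|S| = 1.576e-05 (leading).

(a) P = 4.82e-10 W  (b) Q = -3.058e-05 VAR  (c) S = 3.058e-05 VA  (d) PF = 1.576e-05 (leading)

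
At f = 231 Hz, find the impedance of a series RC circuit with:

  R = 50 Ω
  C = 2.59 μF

Step 1 — Angular frequency: ω = 2π·f = 2π·231 = 1451 rad/s.
Step 2 — Component impedances:
  R: Z = R = 50 Ω
  C: Z = 1/(jωC) = -j/(ω·C) = 0 - j266 Ω
Step 3 — Series combination: Z_total = R + C = 50 - j266 Ω = 270.7∠-79.4° Ω.

Z = 50 - j266 Ω = 270.7∠-79.4° Ω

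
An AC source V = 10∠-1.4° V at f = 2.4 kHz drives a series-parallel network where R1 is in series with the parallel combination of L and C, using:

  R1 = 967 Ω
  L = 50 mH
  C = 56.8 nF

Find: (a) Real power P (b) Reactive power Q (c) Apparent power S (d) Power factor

Step 1 — Angular frequency: ω = 2π·f = 2π·2400 = 1.508e+04 rad/s.
Step 2 — Component impedances:
  R1: Z = R = 967 Ω
  L: Z = jωL = j·1.508e+04·0.05 = 0 + j754 Ω
  C: Z = 1/(jωC) = -j/(ω·C) = 0 - j1168 Ω
Step 3 — Parallel branch: L || C = 1/(1/L + 1/C) = 0 + j2129 Ω.
Step 4 — Series with R1: Z_total = R1 + (L || C) = 967 + j2129 Ω = 2338∠65.6° Ω.
Step 5 — Source phasor: V = 10∠-1.4° V = 9.997 - j0.2443 V.
Step 6 — Current: I = V / Z = 0.001673 - j0.003936 A = 0.004277∠-67.0° A.
Step 7 — Complex power: S = V·I* = 0.01769 + j0.03894 VA.
Step 8 — Real power: P = Re(S) = 0.01769 W.
Step 9 — Reactive power: Q = Im(S) = 0.03894 VAR.
Step 10 — Apparent power: |S| = 0.04277 VA.
Step 11 — Power factor: PF = P/|S| = 0.4136 (lagging).

(a) P = 0.01769 W  (b) Q = 0.03894 VAR  (c) S = 0.04277 VA  (d) PF = 0.4136 (lagging)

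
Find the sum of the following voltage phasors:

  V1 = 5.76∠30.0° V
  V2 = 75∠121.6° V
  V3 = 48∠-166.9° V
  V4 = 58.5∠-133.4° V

Step 1 — Convert each phasor to rectangular form:
  V1 = 5.76·(cos(30.0°) + j·sin(30.0°)) = 4.988 + j2.88 V
  V2 = 75·(cos(121.6°) + j·sin(121.6°)) = -39.3 + j63.88 V
  V3 = 48·(cos(-166.9°) + j·sin(-166.9°)) = -46.75 - j10.88 V
  V4 = 58.5·(cos(-133.4°) + j·sin(-133.4°)) = -40.19 - j42.5 V
Step 2 — Sum components: V_total = -121.3 + j13.38 V.
Step 3 — Convert to polar: |V_total| = 122 V, ∠V_total = 173.7°.

V_total = 122∠173.7° V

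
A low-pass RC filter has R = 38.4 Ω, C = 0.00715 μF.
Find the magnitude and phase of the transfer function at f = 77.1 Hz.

Step 1 — Angular frequency: ω = 2π·77.1 = 484.4 rad/s.
Step 2 — Transfer function: H(jω) = 1/(1 + jωRC).
Step 3 — Denominator: 1 + jωRC = 1 + j·484.4·38.4·7.15e-09 = 1 + j0.000133.
Step 4 — H = 1 - j0.000133.
Step 5 — Magnitude: |H| = 1 (-0.0 dB); phase: φ = -0.0°.

|H| = 1 (-0.0 dB), φ = -0.0°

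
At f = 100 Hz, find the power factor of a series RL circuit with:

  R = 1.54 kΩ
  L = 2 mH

Step 1 — Angular frequency: ω = 2π·f = 2π·100 = 628.3 rad/s.
Step 2 — Component impedances:
  R: Z = R = 1540 Ω
  L: Z = jωL = j·628.3·0.002 = 0 + j1.257 Ω
Step 3 — Series combination: Z_total = R + L = 1540 + j1.257 Ω = 1540∠0.0° Ω.
Step 4 — Power factor: PF = cos(φ) = Re(Z)/|Z| = 1540/1540 = 1.
Step 5 — Type: Im(Z) = 1.257 ⇒ lagging (phase φ = 0.0°).

PF = 1 (lagging, φ = 0.0°)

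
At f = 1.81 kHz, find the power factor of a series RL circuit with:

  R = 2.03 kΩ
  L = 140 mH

Step 1 — Angular frequency: ω = 2π·f = 2π·1810 = 1.137e+04 rad/s.
Step 2 — Component impedances:
  R: Z = R = 2030 Ω
  L: Z = jωL = j·1.137e+04·0.14 = 0 + j1592 Ω
Step 3 — Series combination: Z_total = R + L = 2030 + j1592 Ω = 2580∠38.1° Ω.
Step 4 — Power factor: PF = cos(φ) = Re(Z)/|Z| = 2030/2579.9 = 0.7869.
Step 5 — Type: Im(Z) = 1592 ⇒ lagging (phase φ = 38.1°).

PF = 0.7869 (lagging, φ = 38.1°)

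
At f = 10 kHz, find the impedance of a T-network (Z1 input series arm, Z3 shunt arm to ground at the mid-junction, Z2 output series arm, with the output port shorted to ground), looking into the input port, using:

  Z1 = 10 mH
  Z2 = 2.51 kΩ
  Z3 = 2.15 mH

Step 1 — Angular frequency: ω = 2π·f = 2π·1e+04 = 6.283e+04 rad/s.
Step 2 — Component impedances:
  Z1: Z = jωL = j·6.283e+04·0.01 = 0 + j628.3 Ω
  Z2: Z = R = 2510 Ω
  Z3: Z = jωL = j·6.283e+04·0.00215 = 0 + j135.1 Ω
Step 3 — With the output port shorted to ground, the output series arm Z2 runs from the junction to ground; the shunt arm Z3 also runs from the junction to ground. They appear in parallel: Z3 || Z2 = 7.249 + j134.7 Ω.
Step 4 — Series with input arm Z1: Z_in = Z1 + (Z3 || Z2) = 7.249 + j763 Ω = 763.1∠89.5° Ω.

Z = 7.249 + j763 Ω = 763.1∠89.5° Ω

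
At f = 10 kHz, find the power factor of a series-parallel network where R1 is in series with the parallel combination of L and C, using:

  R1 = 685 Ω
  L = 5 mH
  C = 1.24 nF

Step 1 — Angular frequency: ω = 2π·f = 2π·1e+04 = 6.283e+04 rad/s.
Step 2 — Component impedances:
  R1: Z = R = 685 Ω
  L: Z = jωL = j·6.283e+04·0.005 = 0 + j314.2 Ω
  C: Z = 1/(jωC) = -j/(ω·C) = 0 - j1.284e+04 Ω
Step 3 — Parallel branch: L || C = 1/(1/L + 1/C) = 0 + j322 Ω.
Step 4 — Series with R1: Z_total = R1 + (L || C) = 685 + j322 Ω = 756.9∠25.2° Ω.
Step 5 — Power factor: PF = cos(φ) = Re(Z)/|Z| = 685/756.9 = 0.905.
Step 6 — Type: Im(Z) = 322 ⇒ lagging (phase φ = 25.2°).

PF = 0.905 (lagging, φ = 25.2°)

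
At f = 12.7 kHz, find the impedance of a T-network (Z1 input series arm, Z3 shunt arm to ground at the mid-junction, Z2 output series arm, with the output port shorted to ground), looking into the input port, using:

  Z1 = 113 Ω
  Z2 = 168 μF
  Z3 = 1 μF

Step 1 — Angular frequency: ω = 2π·f = 2π·1.27e+04 = 7.98e+04 rad/s.
Step 2 — Component impedances:
  Z1: Z = R = 113 Ω
  Z2: Z = 1/(jωC) = -j/(ω·C) = 0 - j0.07459 Ω
  Z3: Z = 1/(jωC) = -j/(ω·C) = 0 - j12.53 Ω
Step 3 — With the output port shorted to ground, the output series arm Z2 runs from the junction to ground; the shunt arm Z3 also runs from the junction to ground. They appear in parallel: Z3 || Z2 = 0 - j0.07415 Ω.
Step 4 — Series with input arm Z1: Z_in = Z1 + (Z3 || Z2) = 113 - j0.07415 Ω = 113∠-0.0° Ω.

Z = 113 - j0.07415 Ω = 113∠-0.0° Ω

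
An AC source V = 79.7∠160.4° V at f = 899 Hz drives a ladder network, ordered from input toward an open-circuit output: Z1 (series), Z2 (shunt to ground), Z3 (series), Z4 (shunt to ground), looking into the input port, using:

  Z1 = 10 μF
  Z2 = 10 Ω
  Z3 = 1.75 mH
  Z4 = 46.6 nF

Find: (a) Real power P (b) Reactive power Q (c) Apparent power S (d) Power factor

Step 1 — Angular frequency: ω = 2π·f = 2π·899 = 5649 rad/s.
Step 2 — Component impedances:
  Z1: Z = 1/(jωC) = -j/(ω·C) = 0 - j17.7 Ω
  Z2: Z = R = 10 Ω
  Z3: Z = jωL = j·5649·0.00175 = 0 + j9.885 Ω
  Z4: Z = 1/(jωC) = -j/(ω·C) = 0 - j3799 Ω
Step 3 — Ladder network (open output): work backward from the far end, alternating series and parallel combinations. Z_in = 10 - j17.73 Ω = 20.36∠-60.6° Ω.
Step 4 — Source phasor: V = 79.7∠160.4° V = -75.08 + j26.74 V.
Step 5 — Current: I = V / Z = -2.956 - j2.568 A = 3.915∠-139.0° A.
Step 6 — Complex power: S = V·I* = 153.3 - j271.8 VA.
Step 7 — Real power: P = Re(S) = 153.3 W.
Step 8 — Reactive power: Q = Im(S) = -271.8 VAR.
Step 9 — Apparent power: |S| = 312.1 VA.
Step 10 — Power factor: PF = P/|S| = 0.4913 (leading).

(a) P = 153.3 W  (b) Q = -271.8 VAR  (c) S = 312.1 VA  (d) PF = 0.4913 (leading)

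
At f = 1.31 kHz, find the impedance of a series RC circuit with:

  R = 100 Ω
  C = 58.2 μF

Step 1 — Angular frequency: ω = 2π·f = 2π·1310 = 8231 rad/s.
Step 2 — Component impedances:
  R: Z = R = 100 Ω
  C: Z = 1/(jωC) = -j/(ω·C) = 0 - j2.087 Ω
Step 3 — Series combination: Z_total = R + C = 100 - j2.087 Ω = 100∠-1.2° Ω.

Z = 100 - j2.087 Ω = 100∠-1.2° Ω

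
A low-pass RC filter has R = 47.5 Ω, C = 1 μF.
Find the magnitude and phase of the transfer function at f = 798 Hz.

Step 1 — Angular frequency: ω = 2π·798 = 5014 rad/s.
Step 2 — Transfer function: H(jω) = 1/(1 + jωRC).
Step 3 — Denominator: 1 + jωRC = 1 + j·5014·47.5·1e-06 = 1 + j0.2382.
Step 4 — H = 0.9463 - j0.2254.
Step 5 — Magnitude: |H| = 0.9728 (-0.2 dB); phase: φ = -13.4°.

|H| = 0.9728 (-0.2 dB), φ = -13.4°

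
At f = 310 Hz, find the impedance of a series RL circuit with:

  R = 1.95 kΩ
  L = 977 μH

Step 1 — Angular frequency: ω = 2π·f = 2π·310 = 1948 rad/s.
Step 2 — Component impedances:
  R: Z = R = 1950 Ω
  L: Z = jωL = j·1948·0.000977 = 0 + j1.903 Ω
Step 3 — Series combination: Z_total = R + L = 1950 + j1.903 Ω = 1950∠0.1° Ω.

Z = 1950 + j1.903 Ω = 1950∠0.1° Ω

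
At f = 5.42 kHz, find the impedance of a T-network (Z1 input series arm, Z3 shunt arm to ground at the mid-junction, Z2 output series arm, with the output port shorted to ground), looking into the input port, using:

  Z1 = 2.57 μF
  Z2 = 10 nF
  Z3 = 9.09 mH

Step 1 — Angular frequency: ω = 2π·f = 2π·5420 = 3.405e+04 rad/s.
Step 2 — Component impedances:
  Z1: Z = 1/(jωC) = -j/(ω·C) = 0 - j11.43 Ω
  Z2: Z = 1/(jωC) = -j/(ω·C) = 0 - j2936 Ω
  Z3: Z = jωL = j·3.405e+04·0.00909 = 0 + j309.6 Ω
Step 3 — With the output port shorted to ground, the output series arm Z2 runs from the junction to ground; the shunt arm Z3 also runs from the junction to ground. They appear in parallel: Z3 || Z2 = 0 + j346 Ω.
Step 4 — Series with input arm Z1: Z_in = Z1 + (Z3 || Z2) = 0 + j334.6 Ω = 334.6∠90.0° Ω.

Z = 0 + j334.6 Ω = 334.6∠90.0° Ω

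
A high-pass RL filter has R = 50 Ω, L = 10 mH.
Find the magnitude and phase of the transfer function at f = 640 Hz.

Step 1 — Angular frequency: ω = 2π·640 = 4021 rad/s.
Step 2 — Transfer function: H(jω) = jωL/(R + jωL).
Step 3 — Numerator jωL = j·40.21; denominator R + jωL = 50 + j40.21.
Step 4 — H = 0.3928 + j0.4884.
Step 5 — Magnitude: |H| = 0.6267 (-4.1 dB); phase: φ = 51.2°.

|H| = 0.6267 (-4.1 dB), φ = 51.2°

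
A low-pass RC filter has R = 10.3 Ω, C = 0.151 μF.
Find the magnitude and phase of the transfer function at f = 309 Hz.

Step 1 — Angular frequency: ω = 2π·309 = 1942 rad/s.
Step 2 — Transfer function: H(jω) = 1/(1 + jωRC).
Step 3 — Denominator: 1 + jωRC = 1 + j·1942·10.3·1.51e-07 = 1 + j0.00302.
Step 4 — H = 1 - j0.00302.
Step 5 — Magnitude: |H| = 1 (-0.0 dB); phase: φ = -0.2°.

|H| = 1 (-0.0 dB), φ = -0.2°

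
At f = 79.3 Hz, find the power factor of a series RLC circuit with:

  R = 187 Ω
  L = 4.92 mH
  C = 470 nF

Step 1 — Angular frequency: ω = 2π·f = 2π·79.3 = 498.3 rad/s.
Step 2 — Component impedances:
  R: Z = R = 187 Ω
  L: Z = jωL = j·498.3·0.00492 = 0 + j2.451 Ω
  C: Z = 1/(jωC) = -j/(ω·C) = 0 - j4270 Ω
Step 3 — Series combination: Z_total = R + L + C = 187 - j4268 Ω = 4272∠-87.5° Ω.
Step 4 — Power factor: PF = cos(φ) = Re(Z)/|Z| = 187/4272 = 0.04377.
Step 5 — Type: Im(Z) = -4268 ⇒ leading (phase φ = -87.5°).

PF = 0.04377 (leading, φ = -87.5°)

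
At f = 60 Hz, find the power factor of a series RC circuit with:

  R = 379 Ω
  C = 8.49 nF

Step 1 — Angular frequency: ω = 2π·f = 2π·60 = 377 rad/s.
Step 2 — Component impedances:
  R: Z = R = 379 Ω
  C: Z = 1/(jωC) = -j/(ω·C) = 0 - j3.124e+05 Ω
Step 3 — Series combination: Z_total = R + C = 379 - j3.124e+05 Ω = 3.124e+05∠-89.9° Ω.
Step 4 — Power factor: PF = cos(φ) = Re(Z)/|Z| = 379/3.124e+05 = 0.001213.
Step 5 — Type: Im(Z) = -3.124e+05 ⇒ leading (phase φ = -89.9°).

PF = 0.001213 (leading, φ = -89.9°)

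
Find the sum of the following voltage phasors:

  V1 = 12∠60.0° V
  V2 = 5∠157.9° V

Step 1 — Convert each phasor to rectangular form:
  V1 = 12·(cos(60.0°) + j·sin(60.0°)) = 6 + j10.39 V
  V2 = 5·(cos(157.9°) + j·sin(157.9°)) = -4.633 + j1.881 V
Step 2 — Sum components: V_total = 1.367 + j12.27 V.
Step 3 — Convert to polar: |V_total| = 12.35 V, ∠V_total = 83.6°.

V_total = 12.35∠83.6° V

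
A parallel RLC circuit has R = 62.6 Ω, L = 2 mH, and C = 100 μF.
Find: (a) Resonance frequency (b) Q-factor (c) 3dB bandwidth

Step 1 — Resonance: ω₀ = 1/√(LC) = 1/√(0.002·0.0001) = 2236 rad/s.
Step 2 — f₀ = ω₀/(2π) = 355.9 Hz.
Step 3 — Parallel Q: Q = R/(ω₀L) = 62.6/(2236·0.002) = 14.
Step 4 — Bandwidth: Δω = ω₀/Q = 159.7 rad/s; BW = Δω/(2π) = 25.42 Hz.

(a) f₀ = 355.9 Hz  (b) Q = 14  (c) BW = 25.42 Hz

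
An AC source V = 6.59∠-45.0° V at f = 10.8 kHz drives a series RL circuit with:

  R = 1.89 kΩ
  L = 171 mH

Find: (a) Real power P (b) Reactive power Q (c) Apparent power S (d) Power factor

Step 1 — Angular frequency: ω = 2π·f = 2π·1.08e+04 = 6.786e+04 rad/s.
Step 2 — Component impedances:
  R: Z = R = 1890 Ω
  L: Z = jωL = j·6.786e+04·0.171 = 0 + j1.16e+04 Ω
Step 3 — Series combination: Z_total = R + L = 1890 + j1.16e+04 Ω = 1.176e+04∠80.7° Ω.
Step 4 — Source phasor: V = 6.59∠-45.0° V = 4.66 - j4.66 V.
Step 5 — Current: I = V / Z = -0.0003275 - j0.0004549 A = 0.0005605∠-125.7° A.
Step 6 — Complex power: S = V·I* = 0.0005938 + j0.003646 VA.
Step 7 — Real power: P = Re(S) = 0.0005938 W.
Step 8 — Reactive power: Q = Im(S) = 0.003646 VAR.
Step 9 — Apparent power: |S| = 0.003694 VA.
Step 10 — Power factor: PF = P/|S| = 0.1608 (lagging).

(a) P = 0.0005938 W  (b) Q = 0.003646 VAR  (c) S = 0.003694 VA  (d) PF = 0.1608 (lagging)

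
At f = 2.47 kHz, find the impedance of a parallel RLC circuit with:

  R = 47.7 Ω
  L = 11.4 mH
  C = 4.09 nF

Step 1 — Angular frequency: ω = 2π·f = 2π·2470 = 1.552e+04 rad/s.
Step 2 — Component impedances:
  R: Z = R = 47.7 Ω
  L: Z = jωL = j·1.552e+04·0.0114 = 0 + j176.9 Ω
  C: Z = 1/(jωC) = -j/(ω·C) = 0 - j1.575e+04 Ω
Step 3 — Parallel combination: 1/Z_total = 1/R + 1/L + 1/C; Z_total = 44.54 + j11.87 Ω = 46.09∠14.9° Ω.

Z = 44.54 + j11.87 Ω = 46.09∠14.9° Ω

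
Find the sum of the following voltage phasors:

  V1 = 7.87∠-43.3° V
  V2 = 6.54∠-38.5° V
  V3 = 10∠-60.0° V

Step 1 — Convert each phasor to rectangular form:
  V1 = 7.87·(cos(-43.3°) + j·sin(-43.3°)) = 5.728 - j5.397 V
  V2 = 6.54·(cos(-38.5°) + j·sin(-38.5°)) = 5.118 - j4.071 V
  V3 = 10·(cos(-60.0°) + j·sin(-60.0°)) = 5 - j8.66 V
Step 2 — Sum components: V_total = 15.85 - j18.13 V.
Step 3 — Convert to polar: |V_total| = 24.08 V, ∠V_total = -48.8°.

V_total = 24.08∠-48.8° V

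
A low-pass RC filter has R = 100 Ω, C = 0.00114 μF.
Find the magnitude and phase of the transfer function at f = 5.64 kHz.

Step 1 — Angular frequency: ω = 2π·5640 = 3.544e+04 rad/s.
Step 2 — Transfer function: H(jω) = 1/(1 + jωRC).
Step 3 — Denominator: 1 + jωRC = 1 + j·3.544e+04·100·1.14e-09 = 1 + j0.00404.
Step 4 — H = 1 - j0.00404.
Step 5 — Magnitude: |H| = 1 (-0.0 dB); phase: φ = -0.2°.

|H| = 1 (-0.0 dB), φ = -0.2°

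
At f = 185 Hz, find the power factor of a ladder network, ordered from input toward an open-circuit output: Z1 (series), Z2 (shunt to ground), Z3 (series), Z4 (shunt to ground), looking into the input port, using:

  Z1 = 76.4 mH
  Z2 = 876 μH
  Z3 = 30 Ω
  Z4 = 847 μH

Step 1 — Angular frequency: ω = 2π·f = 2π·185 = 1162 rad/s.
Step 2 — Component impedances:
  Z1: Z = jωL = j·1162·0.0764 = 0 + j88.81 Ω
  Z2: Z = jωL = j·1162·0.000876 = 0 + j1.018 Ω
  Z3: Z = R = 30 Ω
  Z4: Z = jωL = j·1162·0.000847 = 0 + j0.9845 Ω
Step 3 — Ladder network (open output): work backward from the far end, alternating series and parallel combinations. Z_in = 0.03441 + j89.82 Ω = 89.82∠90.0° Ω.
Step 4 — Power factor: PF = cos(φ) = Re(Z)/|Z| = 0.03441/89.82 = 0.0003831.
Step 5 — Type: Im(Z) = 89.82 ⇒ lagging (phase φ = 90.0°).

PF = 0.0003831 (lagging, φ = 90.0°)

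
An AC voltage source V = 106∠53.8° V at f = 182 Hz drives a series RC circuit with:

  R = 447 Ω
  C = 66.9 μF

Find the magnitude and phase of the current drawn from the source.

Step 1 — Angular frequency: ω = 2π·f = 2π·182 = 1144 rad/s.
Step 2 — Component impedances:
  R: Z = R = 447 Ω
  C: Z = 1/(jωC) = -j/(ω·C) = 0 - j13.07 Ω
Step 3 — Series combination: Z_total = R + C = 447 - j13.07 Ω = 447.2∠-1.7° Ω.
Step 4 — Source phasor: V = 106∠53.8° V = 62.6 + j85.54 V.
Step 5 — Ohm's law: I = V / Z_total = (62.6 + j85.54) / (447 - j13.07) = 0.1343 + j0.1953 A.
Step 6 — Convert to polar: |I| = 0.237 A, ∠I = 55.5°.

I = 0.237∠55.5° A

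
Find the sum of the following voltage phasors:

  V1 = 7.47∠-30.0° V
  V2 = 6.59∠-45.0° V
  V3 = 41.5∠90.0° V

Step 1 — Convert each phasor to rectangular form:
  V1 = 7.47·(cos(-30.0°) + j·sin(-30.0°)) = 6.469 - j3.735 V
  V2 = 6.59·(cos(-45.0°) + j·sin(-45.0°)) = 4.66 - j4.66 V
  V3 = 41.5·(cos(90.0°) + j·sin(90.0°)) = 0 + j41.5 V
Step 2 — Sum components: V_total = 11.13 + j33.11 V.
Step 3 — Convert to polar: |V_total| = 34.93 V, ∠V_total = 71.4°.

V_total = 34.93∠71.4° V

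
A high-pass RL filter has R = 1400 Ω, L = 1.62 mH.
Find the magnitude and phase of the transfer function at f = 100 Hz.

Step 1 — Angular frequency: ω = 2π·100 = 628.3 rad/s.
Step 2 — Transfer function: H(jω) = jωL/(R + jωL).
Step 3 — Numerator jωL = j·1.018; denominator R + jωL = 1400 + j1.018.
Step 4 — H = 5.286e-07 + j0.0007271.
Step 5 — Magnitude: |H| = 0.0007271 (-62.8 dB); phase: φ = 90.0°.

|H| = 0.0007271 (-62.8 dB), φ = 90.0°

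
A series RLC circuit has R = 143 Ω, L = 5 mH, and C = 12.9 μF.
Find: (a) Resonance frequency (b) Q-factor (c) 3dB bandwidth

Step 1 — Resonance: ω₀ = 1/√(LC) = 1/√(0.005·1.29e-05) = 3937 rad/s.
Step 2 — f₀ = ω₀/(2π) = 626.7 Hz.
Step 3 — Series Q: Q = ω₀L/R = 3937·0.005/143 = 0.1377.
Step 4 — Bandwidth: Δω = ω₀/Q = 2.86e+04 rad/s; BW = Δω/(2π) = 4552 Hz.

(a) f₀ = 626.7 Hz  (b) Q = 0.1377  (c) BW = 4552 Hz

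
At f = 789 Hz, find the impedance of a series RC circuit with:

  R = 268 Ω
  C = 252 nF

Step 1 — Angular frequency: ω = 2π·f = 2π·789 = 4957 rad/s.
Step 2 — Component impedances:
  R: Z = R = 268 Ω
  C: Z = 1/(jωC) = -j/(ω·C) = 0 - j800.5 Ω
Step 3 — Series combination: Z_total = R + C = 268 - j800.5 Ω = 844.1∠-71.5° Ω.

Z = 268 - j800.5 Ω = 844.1∠-71.5° Ω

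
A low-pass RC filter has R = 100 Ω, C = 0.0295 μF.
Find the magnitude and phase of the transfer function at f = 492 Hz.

Step 1 — Angular frequency: ω = 2π·492 = 3091 rad/s.
Step 2 — Transfer function: H(jω) = 1/(1 + jωRC).
Step 3 — Denominator: 1 + jωRC = 1 + j·3091·100·2.95e-08 = 1 + j0.009119.
Step 4 — H = 0.9999 - j0.009119.
Step 5 — Magnitude: |H| = 1 (-0.0 dB); phase: φ = -0.5°.

|H| = 1 (-0.0 dB), φ = -0.5°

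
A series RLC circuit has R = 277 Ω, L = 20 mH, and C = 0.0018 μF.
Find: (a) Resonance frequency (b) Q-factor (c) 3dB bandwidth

Step 1 — Resonance condition Im(Z)=0 gives ω₀ = 1/√(LC).
Step 2 — ω₀ = 1/√(0.02·1.8e-09) = 1.667e+05 rad/s.
Step 3 — f₀ = ω₀/(2π) = 2.653e+04 Hz.
Step 4 — Series Q: Q = ω₀L/R = 1.667e+05·0.02/277 = 12.03.
Step 5 — 3dB bandwidth: Δω = ω₀/Q = 1.385e+04 rad/s; BW = Δω/(2π) = 2204 Hz.

(a) f₀ = 2.653e+04 Hz  (b) Q = 12.03  (c) BW = 2204 Hz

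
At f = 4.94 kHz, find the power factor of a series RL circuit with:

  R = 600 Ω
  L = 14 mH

Step 1 — Angular frequency: ω = 2π·f = 2π·4940 = 3.104e+04 rad/s.
Step 2 — Component impedances:
  R: Z = R = 600 Ω
  L: Z = jωL = j·3.104e+04·0.014 = 0 + j434.5 Ω
Step 3 — Series combination: Z_total = R + L = 600 + j434.5 Ω = 740.8∠35.9° Ω.
Step 4 — Power factor: PF = cos(φ) = Re(Z)/|Z| = 600/740.8 = 0.8099.
Step 5 — Type: Im(Z) = 434.5 ⇒ lagging (phase φ = 35.9°).

PF = 0.8099 (lagging, φ = 35.9°)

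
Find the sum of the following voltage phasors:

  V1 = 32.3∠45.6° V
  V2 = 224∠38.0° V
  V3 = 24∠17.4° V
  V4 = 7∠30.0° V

Step 1 — Convert each phasor to rectangular form:
  V1 = 32.3·(cos(45.6°) + j·sin(45.6°)) = 22.6 + j23.08 V
  V2 = 224·(cos(38.0°) + j·sin(38.0°)) = 176.5 + j137.9 V
  V3 = 24·(cos(17.4°) + j·sin(17.4°)) = 22.9 + j7.177 V
  V4 = 7·(cos(30.0°) + j·sin(30.0°)) = 6.062 + j3.5 V
Step 2 — Sum components: V_total = 228.1 + j171.7 V.
Step 3 — Convert to polar: |V_total| = 285.5 V, ∠V_total = 37.0°.

V_total = 285.5∠37.0° V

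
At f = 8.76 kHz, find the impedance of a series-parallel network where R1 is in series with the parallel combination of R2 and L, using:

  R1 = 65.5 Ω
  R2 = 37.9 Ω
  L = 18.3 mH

Step 1 — Angular frequency: ω = 2π·f = 2π·8760 = 5.504e+04 rad/s.
Step 2 — Component impedances:
  R1: Z = R = 65.5 Ω
  R2: Z = R = 37.9 Ω
  L: Z = jωL = j·5.504e+04·0.0183 = 0 + j1007 Ω
Step 3 — Parallel branch: R2 || L = 1/(1/R2 + 1/L) = 37.85 + j1.424 Ω.
Step 4 — Series with R1: Z_total = R1 + (R2 || L) = 103.3 + j1.424 Ω = 103.4∠0.8° Ω.

Z = 103.3 + j1.424 Ω = 103.4∠0.8° Ω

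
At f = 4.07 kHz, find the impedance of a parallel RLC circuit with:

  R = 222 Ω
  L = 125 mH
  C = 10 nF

Step 1 — Angular frequency: ω = 2π·f = 2π·4070 = 2.557e+04 rad/s.
Step 2 — Component impedances:
  R: Z = R = 222 Ω
  L: Z = jωL = j·2.557e+04·0.125 = 0 + j3197 Ω
  C: Z = 1/(jωC) = -j/(ω·C) = 0 - j3910 Ω
Step 3 — Parallel combination: 1/Z_total = 1/R + 1/L + 1/C; Z_total = 222 + j2.814 Ω = 222∠0.7° Ω.

Z = 222 + j2.814 Ω = 222∠0.7° Ω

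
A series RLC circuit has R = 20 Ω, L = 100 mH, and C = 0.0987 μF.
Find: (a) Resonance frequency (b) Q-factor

Step 1 — Resonance condition Im(Z)=0 gives ω₀ = 1/√(LC).
Step 2 — ω₀ = 1/√(0.1·9.87e-08) = 1.007e+04 rad/s.
Step 3 — f₀ = ω₀/(2π) = 1602 Hz.
Step 4 — Series Q: Q = ω₀L/R = 1.007e+04·0.1/20 = 50.33.

(a) f₀ = 1602 Hz  (b) Q = 50.33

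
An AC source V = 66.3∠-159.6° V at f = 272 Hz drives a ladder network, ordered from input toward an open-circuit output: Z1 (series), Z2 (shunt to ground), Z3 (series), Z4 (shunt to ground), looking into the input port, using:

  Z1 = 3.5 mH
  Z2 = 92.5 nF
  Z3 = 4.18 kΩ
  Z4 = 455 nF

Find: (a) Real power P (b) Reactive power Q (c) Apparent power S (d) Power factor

Step 1 — Angular frequency: ω = 2π·f = 2π·272 = 1709 rad/s.
Step 2 — Component impedances:
  Z1: Z = jωL = j·1709·0.0035 = 0 + j5.982 Ω
  Z2: Z = 1/(jωC) = -j/(ω·C) = 0 - j6326 Ω
  Z3: Z = R = 4180 Ω
  Z4: Z = 1/(jωC) = -j/(ω·C) = 0 - j1286 Ω
Step 3 — Ladder network (open output): work backward from the far end, alternating series and parallel combinations. Z_in = 2218 - j2281 Ω = 3181∠-45.8° Ω.
Step 4 — Source phasor: V = 66.3∠-159.6° V = -62.14 - j23.11 V.
Step 5 — Current: I = V / Z = -0.00841 - j0.01907 A = 0.02084∠-113.8° A.
Step 6 — Complex power: S = V·I* = 0.9633 - j0.9905 VA.
Step 7 — Real power: P = Re(S) = 0.9633 W.
Step 8 — Reactive power: Q = Im(S) = -0.9905 VAR.
Step 9 — Apparent power: |S| = 1.382 VA.
Step 10 — Power factor: PF = P/|S| = 0.6972 (leading).

(a) P = 0.9633 W  (b) Q = -0.9905 VAR  (c) S = 1.382 VA  (d) PF = 0.6972 (leading)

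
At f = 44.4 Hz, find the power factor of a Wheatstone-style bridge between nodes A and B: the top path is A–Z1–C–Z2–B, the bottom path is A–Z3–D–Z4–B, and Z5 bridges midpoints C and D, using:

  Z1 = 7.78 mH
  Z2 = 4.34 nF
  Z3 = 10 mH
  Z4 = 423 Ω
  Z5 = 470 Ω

Step 1 — Angular frequency: ω = 2π·f = 2π·44.4 = 279 rad/s.
Step 2 — Component impedances:
  Z1: Z = jωL = j·279·0.00778 = 0 + j2.17 Ω
  Z2: Z = 1/(jωC) = -j/(ω·C) = 0 - j8.259e+05 Ω
  Z3: Z = jωL = j·279·0.01 = 0 + j2.79 Ω
  Z4: Z = R = 423 Ω
  Z5: Z = R = 470 Ω
Step 3 — Bridge requires nodal analysis (the Z5 bridge couples midpoints C and D, so the two paths cannot be reduced to a simple series/parallel combination). Setting node B to ground and injecting 1 A at node A, the 3-node admittance system at A, C, D solves to V_A = Z_AB = 423 + j2.573 Ω = 423∠0.3° Ω.
Step 4 — Power factor: PF = cos(φ) = Re(Z)/|Z| = 423/423 = 1.
Step 5 — Type: Im(Z) = 2.573 ⇒ lagging (phase φ = 0.3°).

PF = 1 (lagging, φ = 0.3°)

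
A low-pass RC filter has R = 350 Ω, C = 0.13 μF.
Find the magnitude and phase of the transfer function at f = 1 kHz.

Step 1 — Angular frequency: ω = 2π·1000 = 6283 rad/s.
Step 2 — Transfer function: H(jω) = 1/(1 + jωRC).
Step 3 — Denominator: 1 + jωRC = 1 + j·6283·350·1.3e-07 = 1 + j0.2859.
Step 4 — H = 0.9244 - j0.2643.
Step 5 — Magnitude: |H| = 0.9615 (-0.3 dB); phase: φ = -16.0°.

|H| = 0.9615 (-0.3 dB), φ = -16.0°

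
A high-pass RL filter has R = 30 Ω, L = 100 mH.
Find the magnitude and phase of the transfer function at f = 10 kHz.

Step 1 — Angular frequency: ω = 2π·1e+04 = 6.283e+04 rad/s.
Step 2 — Transfer function: H(jω) = jωL/(R + jωL).
Step 3 — Numerator jωL = j·6283; denominator R + jωL = 30 + j6283.
Step 4 — H = 1 + j0.004775.
Step 5 — Magnitude: |H| = 1 (-0.0 dB); phase: φ = 0.3°.

|H| = 1 (-0.0 dB), φ = 0.3°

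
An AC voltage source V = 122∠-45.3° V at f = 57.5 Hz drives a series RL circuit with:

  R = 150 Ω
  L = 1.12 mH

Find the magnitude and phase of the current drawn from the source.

Step 1 — Angular frequency: ω = 2π·f = 2π·57.5 = 361.3 rad/s.
Step 2 — Component impedances:
  R: Z = R = 150 Ω
  L: Z = jωL = j·361.3·0.00112 = 0 + j0.4046 Ω
Step 3 — Series combination: Z_total = R + L = 150 + j0.4046 Ω = 150∠0.2° Ω.
Step 4 — Source phasor: V = 122∠-45.3° V = 85.81 - j86.72 V.
Step 5 — Ohm's law: I = V / Z_total = (85.81 - j86.72) / (150 + j0.4046) = 0.5705 - j0.5797 A.
Step 6 — Convert to polar: |I| = 0.8133 A, ∠I = -45.5°.

I = 0.8133∠-45.5° A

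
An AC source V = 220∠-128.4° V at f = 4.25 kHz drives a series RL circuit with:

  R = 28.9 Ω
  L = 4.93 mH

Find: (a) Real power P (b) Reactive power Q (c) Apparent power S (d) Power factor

Step 1 — Angular frequency: ω = 2π·f = 2π·4250 = 2.67e+04 rad/s.
Step 2 — Component impedances:
  R: Z = R = 28.9 Ω
  L: Z = jωL = j·2.67e+04·0.00493 = 0 + j131.6 Ω
Step 3 — Series combination: Z_total = R + L = 28.9 + j131.6 Ω = 134.8∠77.6° Ω.
Step 4 — Source phasor: V = 220∠-128.4° V = -136.7 - j172.4 V.
Step 5 — Current: I = V / Z = -1.467 + j0.716 A = 1.632∠154.0° A.
Step 6 — Complex power: S = V·I* = 77 + j350.7 VA.
Step 7 — Real power: P = Re(S) = 77 W.
Step 8 — Reactive power: Q = Im(S) = 350.7 VAR.
Step 9 — Apparent power: |S| = 359.1 VA.
Step 10 — Power factor: PF = P/|S| = 0.2144 (lagging).

(a) P = 77 W  (b) Q = 350.7 VAR  (c) S = 359.1 VA  (d) PF = 0.2144 (lagging)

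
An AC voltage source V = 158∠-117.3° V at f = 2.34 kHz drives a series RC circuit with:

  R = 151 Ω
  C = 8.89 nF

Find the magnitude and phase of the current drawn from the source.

Step 1 — Angular frequency: ω = 2π·f = 2π·2340 = 1.47e+04 rad/s.
Step 2 — Component impedances:
  R: Z = R = 151 Ω
  C: Z = 1/(jωC) = -j/(ω·C) = 0 - j7651 Ω
Step 3 — Series combination: Z_total = R + C = 151 - j7651 Ω = 7652∠-88.9° Ω.
Step 4 — Source phasor: V = 158∠-117.3° V = -72.47 - j140.4 V.
Step 5 — Ohm's law: I = V / Z_total = (-72.47 - j140.4) / (151 - j7651) = 0.01816 - j0.00983 A.
Step 6 — Convert to polar: |I| = 0.02065 A, ∠I = -28.4°.

I = 0.02065∠-28.4° A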